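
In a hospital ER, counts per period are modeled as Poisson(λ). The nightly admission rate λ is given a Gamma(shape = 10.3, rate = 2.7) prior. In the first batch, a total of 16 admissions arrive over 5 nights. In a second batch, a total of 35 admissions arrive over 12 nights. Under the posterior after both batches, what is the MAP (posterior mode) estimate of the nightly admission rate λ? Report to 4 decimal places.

3.0609

With a Gamma(shape α, rate β) prior, the Poisson likelihood is conjugate: the posterior is Gamma(α + ΣXᵢ, β + n).
After batch 1: Gamma(α+S, β+n) = Gamma(10.3+16, 2.7+5) = Gamma(26.3, 7.7).
After batch 2: Gamma(α+S, β+n) = Gamma(26.3+35, 7.7+12) = Gamma(61.3, 19.7).
Mode of Gamma(α,β) for α≥1 is (α−1)/β = 60.3/19.7 = 3.0609.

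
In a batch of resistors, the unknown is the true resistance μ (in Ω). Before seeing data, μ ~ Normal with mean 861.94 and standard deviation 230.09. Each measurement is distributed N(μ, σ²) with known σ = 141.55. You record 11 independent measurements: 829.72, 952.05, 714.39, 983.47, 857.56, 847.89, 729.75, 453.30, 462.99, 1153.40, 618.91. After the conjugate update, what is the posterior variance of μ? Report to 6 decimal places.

For Normal data with known variance σ², a Normal(μ₀, σ₀²) prior on μ is conjugate. Posterior precision = 1/σ₀² + n/σ²; posterior mean is the precision-weighted average of μ₀ and x̄.
σ₀² = 230.09² = 52941.4081, σ² = 141.55² = 20036.4025; σ² + n·σ₀² = 20036.4025 + 11·52941.4081 = 602391.8916.
Posterior precision = 1/σ₀² + n/σ² = 1/52941.4081 + 11/20036.4025 = (σ² + n·σ₀²)/(σ₀²σ²) = 602391.8916/(52941.4081·20036.4025); posterior variance σₙ² = σ₀²σ²/(σ² + n·σ₀²) = 52941.4081·20036.4025/602391.8916 = 1760.905776.

1760.905776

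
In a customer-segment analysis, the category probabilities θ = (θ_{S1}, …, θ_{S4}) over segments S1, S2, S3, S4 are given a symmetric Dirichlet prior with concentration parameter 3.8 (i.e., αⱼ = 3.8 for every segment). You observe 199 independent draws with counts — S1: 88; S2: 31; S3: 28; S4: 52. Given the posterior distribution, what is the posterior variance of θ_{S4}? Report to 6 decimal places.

0.000895

The Dirichlet prior is conjugate to the Multinomial likelihood: each posterior αⱼ = prior αⱼ + observed count nⱼ.
Posterior concentration: (91.8, 34.8, 31.8, 55.8), total = 214.2.
Var[θ_j] = α_j(Σα−α_j)/((Σα)²(Σα+1)) = 55.8·158.4/(214.2²·215.2) = 0.000895.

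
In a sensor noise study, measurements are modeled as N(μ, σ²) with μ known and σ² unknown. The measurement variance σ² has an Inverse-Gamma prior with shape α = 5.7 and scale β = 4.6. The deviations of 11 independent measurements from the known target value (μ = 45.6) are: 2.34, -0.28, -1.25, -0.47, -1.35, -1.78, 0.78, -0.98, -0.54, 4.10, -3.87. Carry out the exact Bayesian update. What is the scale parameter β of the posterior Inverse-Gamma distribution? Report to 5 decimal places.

27.58780

With known mean μ and an Inverse-Gamma(α, β) prior on σ², the Normal likelihood is conjugate: posterior is Inv-Gamma(α + n/2, β + Σ(xᵢ−μ)²/2).
Σ(xᵢ−μ)² = (2.34)² + (-0.28)² + (-1.25)² + (-0.47)² + (-1.35)² + (-1.78)² + (0.78)² + (-0.98)² + (-0.54)² + (4.10)² + (-3.87)² = 45.9756.
Posterior: Inv-Gamma(5.7 + 11/2, 4.6 + 45.9756/2) = Inv-Gamma(11.20, 27.58780).
Posterior β = 27.58780.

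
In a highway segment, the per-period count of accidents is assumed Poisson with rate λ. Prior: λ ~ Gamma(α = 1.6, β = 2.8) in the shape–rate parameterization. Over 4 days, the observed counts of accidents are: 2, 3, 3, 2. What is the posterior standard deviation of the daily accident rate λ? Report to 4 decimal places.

0.5009

With a Gamma(shape α, rate β) prior, the Poisson likelihood is conjugate: the posterior is Gamma(α + ΣXᵢ, β + n).
Sum of counts S = 10 over n = 4 days.
Posterior: Gamma(α+S, β+n) = Gamma(1.6+10, 2.8+4) = Gamma(11.6, 6.8).
SD = √α/β = √11.6/6.8 = 0.5009.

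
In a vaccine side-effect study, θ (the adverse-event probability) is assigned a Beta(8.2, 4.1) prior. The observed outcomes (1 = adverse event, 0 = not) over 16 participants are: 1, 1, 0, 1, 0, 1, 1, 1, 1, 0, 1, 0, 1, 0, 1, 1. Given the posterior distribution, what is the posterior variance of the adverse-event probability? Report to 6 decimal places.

0.007446

The Beta prior is conjugate to a Binomial/Bernoulli likelihood; the update adds successes to α and failures to β.
Posterior: Beta(α+k, β+n−k) = Beta(8.2+11, 4.1+5) = Beta(19.2, 9.1).
Var = αβ/((α+β)²(α+β+1)) = 19.2·9.1/(28.3²·29.3) = 0.007446.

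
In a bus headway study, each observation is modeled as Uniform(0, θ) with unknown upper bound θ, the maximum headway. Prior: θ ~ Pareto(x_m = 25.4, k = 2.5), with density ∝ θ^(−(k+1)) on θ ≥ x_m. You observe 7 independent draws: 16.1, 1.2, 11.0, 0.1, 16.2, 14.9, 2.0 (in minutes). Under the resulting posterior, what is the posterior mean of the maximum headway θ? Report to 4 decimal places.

28.3882

A Pareto(scale x_m, shape k) prior on the upper bound θ of Uniform(0, θ) is conjugate: posterior is Pareto(max(x_m, max xᵢ), k + n).
Sample maximum = 16.2; prior scale x_m = 25.4 → posterior scale = max = 25.4.
Posterior shape = 2.5 + 7 = 9.5.
E[θ|data] = k·x_m/(k−1) = 9.5·25.4/8.5 = 28.3882.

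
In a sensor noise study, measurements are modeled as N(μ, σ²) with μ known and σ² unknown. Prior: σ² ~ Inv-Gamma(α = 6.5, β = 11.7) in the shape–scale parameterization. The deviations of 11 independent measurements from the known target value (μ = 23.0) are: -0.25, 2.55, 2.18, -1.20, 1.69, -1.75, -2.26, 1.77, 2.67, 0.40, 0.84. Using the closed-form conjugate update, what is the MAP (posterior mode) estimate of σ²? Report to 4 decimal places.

2.2427

With known mean μ and an Inverse-Gamma(α, β) prior on σ², the Normal likelihood is conjugate: posterior is Inv-Gamma(α + n/2, β + Σ(xᵢ−μ)²/2).
Σ(xᵢ−μ)² = (-0.25)² + (2.55)² + (2.18)² + (-1.20)² + (1.69)² + (-1.75)² + (-2.26)² + (1.77)² + (2.67)² + (0.40)² + (0.84)² = 34.9110.
Posterior: Inv-Gamma(6.5 + 11/2, 11.7 + 34.9110/2) = Inv-Gamma(12.00, 29.15550).
Mode = β/(α+1) = 29.15550/13.00 = 2.2427.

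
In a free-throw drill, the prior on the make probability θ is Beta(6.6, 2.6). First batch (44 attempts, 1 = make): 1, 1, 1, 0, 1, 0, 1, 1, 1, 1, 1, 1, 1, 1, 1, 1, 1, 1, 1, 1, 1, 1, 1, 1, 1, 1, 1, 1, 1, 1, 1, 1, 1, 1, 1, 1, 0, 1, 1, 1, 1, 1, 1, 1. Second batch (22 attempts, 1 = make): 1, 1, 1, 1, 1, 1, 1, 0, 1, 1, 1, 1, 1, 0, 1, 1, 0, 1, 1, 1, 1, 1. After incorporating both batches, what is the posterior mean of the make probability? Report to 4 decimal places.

0.8856

The Beta prior is conjugate to a Binomial/Bernoulli likelihood; the update adds successes to α and failures to β.
After batch 1: Beta(6.6+41, 2.6+3) = Beta(47.6, 5.6).
After batch 2: Beta(47.6+19, 5.6+3) = Beta(66.6, 8.6).
Posterior mean = α/(α+β) = 66.6/75.2 = 0.8856.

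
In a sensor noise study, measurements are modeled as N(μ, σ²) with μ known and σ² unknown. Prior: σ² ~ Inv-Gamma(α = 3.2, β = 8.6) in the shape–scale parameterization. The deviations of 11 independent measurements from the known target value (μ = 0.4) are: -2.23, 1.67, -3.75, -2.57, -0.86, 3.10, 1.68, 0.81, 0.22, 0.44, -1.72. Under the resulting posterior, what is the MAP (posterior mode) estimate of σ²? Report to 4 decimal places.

3.2298

With known mean μ and an Inverse-Gamma(α, β) prior on σ², the Normal likelihood is conjugate: posterior is Inv-Gamma(α + n/2, β + Σ(xᵢ−μ)²/2).
Σ(xᵢ−μ)² = (-2.23)² + (1.67)² + (-3.75)² + (-2.57)² + (-0.86)² + (3.10)² + (1.68)² + (0.81)² + (0.22)² + (0.44)² + (-1.72)² = 45.4577.
Posterior: Inv-Gamma(3.2 + 11/2, 8.6 + 45.4577/2) = Inv-Gamma(8.70, 31.32885).
Mode = β/(α+1) = 31.32885/9.70 = 3.2298.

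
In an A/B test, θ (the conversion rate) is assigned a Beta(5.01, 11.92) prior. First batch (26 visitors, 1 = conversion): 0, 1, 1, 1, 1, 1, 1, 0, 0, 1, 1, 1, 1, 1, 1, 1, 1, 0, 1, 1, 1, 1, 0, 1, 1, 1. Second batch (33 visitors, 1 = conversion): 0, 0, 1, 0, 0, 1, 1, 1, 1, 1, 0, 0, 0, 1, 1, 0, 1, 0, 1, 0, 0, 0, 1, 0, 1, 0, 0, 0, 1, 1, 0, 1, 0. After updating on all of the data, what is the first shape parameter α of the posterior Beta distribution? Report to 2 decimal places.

The Beta prior is conjugate to a Binomial/Bernoulli likelihood; the update adds successes to α and failures to β.
After batch 1: Beta(5.01+21, 11.92+5) = Beta(26.01, 16.92).
After batch 2: Beta(26.01+15, 16.92+18) = Beta(41.01, 34.92).
Posterior α = 41.01.

41.01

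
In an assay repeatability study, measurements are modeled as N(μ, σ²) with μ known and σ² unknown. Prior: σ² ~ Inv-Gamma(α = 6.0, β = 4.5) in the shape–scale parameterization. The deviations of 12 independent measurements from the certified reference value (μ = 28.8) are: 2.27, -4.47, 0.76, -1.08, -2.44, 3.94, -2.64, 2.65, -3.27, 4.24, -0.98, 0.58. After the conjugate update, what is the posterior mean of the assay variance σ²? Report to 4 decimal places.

With known mean μ and an Inverse-Gamma(α, β) prior on σ², the Normal likelihood is conjugate: posterior is Inv-Gamma(α + n/2, β + Σ(xᵢ−μ)²/2).
Σ(xᵢ−μ)² = (2.27)² + (-4.47)² + (0.76)² + (-1.08)² + (-2.44)² + (3.94)² + (-2.64)² + (2.65)² + (-3.27)² + (4.24)² + (-0.98)² + (0.58)² = 92.3144.
Posterior: Inv-Gamma(6.0 + 12/2, 4.5 + 92.3144/2) = Inv-Gamma(12.00, 50.65720).
E[σ²|data] = β/(α−1) = 50.65720/11.00 = 4.6052.

4.6052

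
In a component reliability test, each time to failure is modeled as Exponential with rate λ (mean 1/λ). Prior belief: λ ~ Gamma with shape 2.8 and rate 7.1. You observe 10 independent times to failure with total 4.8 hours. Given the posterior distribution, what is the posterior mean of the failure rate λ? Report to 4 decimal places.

With a Gamma(shape α, rate β) prior on the exponential rate λ, the posterior after n observations with total T = Σxᵢ is Gamma(α+n, β+T).
Posterior: Gamma(2.8+10, 7.1+4.8) = Gamma(12.8, 11.9).
Posterior mean of λ = α/β = 12.8/11.9 = 1.0756.

1.0756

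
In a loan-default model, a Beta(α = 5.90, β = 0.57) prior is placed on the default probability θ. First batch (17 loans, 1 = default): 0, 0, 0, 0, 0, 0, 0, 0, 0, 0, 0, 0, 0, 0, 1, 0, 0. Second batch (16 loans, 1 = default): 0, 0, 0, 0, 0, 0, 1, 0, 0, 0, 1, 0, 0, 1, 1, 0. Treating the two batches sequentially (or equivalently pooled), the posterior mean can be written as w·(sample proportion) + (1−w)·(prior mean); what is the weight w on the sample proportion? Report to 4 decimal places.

0.8361

The Beta prior is conjugate to a Binomial/Bernoulli likelihood; the update adds successes to α and failures to β.
Total number of loans: n = 17 + 16 = 33.
Posterior mean = (α₀+k)/(α₀+β₀+n) = [n/(α₀+β₀+n)]·(k/n) + [(α₀+β₀)/(α₀+β₀+n)]·α₀/(α₀+β₀), so only n and the prior enter the weight.
The weight on the data is w = n/(α₀+β₀+n) = 33/(5.90+0.57+33) = 33/39.47 = 0.8361.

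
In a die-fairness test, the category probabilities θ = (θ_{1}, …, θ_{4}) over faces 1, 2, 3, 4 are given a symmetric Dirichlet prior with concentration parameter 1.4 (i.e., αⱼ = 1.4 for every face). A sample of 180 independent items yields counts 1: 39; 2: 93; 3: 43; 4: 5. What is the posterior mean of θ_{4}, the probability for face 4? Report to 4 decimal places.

0.0345

The Dirichlet prior is conjugate to the Multinomial likelihood: each posterior αⱼ = prior αⱼ + observed count nⱼ.
Posterior concentration: (40.4, 94.4, 44.4, 6.4), total = 185.6.
E[θ_{4}|data] = α_{4}/Σα = 6.4/185.6 = 0.0345.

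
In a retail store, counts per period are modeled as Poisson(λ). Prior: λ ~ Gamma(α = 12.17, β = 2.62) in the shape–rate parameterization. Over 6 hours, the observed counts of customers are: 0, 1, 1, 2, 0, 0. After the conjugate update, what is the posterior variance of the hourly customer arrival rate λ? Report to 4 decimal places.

0.2176

With a Gamma(shape α, rate β) prior, the Poisson likelihood is conjugate: the posterior is Gamma(α + ΣXᵢ, β + n).
Sum of counts S = 4 over n = 6 hours.
Posterior: Gamma(α+S, β+n) = Gamma(12.17+4, 2.62+6) = Gamma(16.17, 8.62).
Var = α/β² = 16.17/8.62² = 0.2176.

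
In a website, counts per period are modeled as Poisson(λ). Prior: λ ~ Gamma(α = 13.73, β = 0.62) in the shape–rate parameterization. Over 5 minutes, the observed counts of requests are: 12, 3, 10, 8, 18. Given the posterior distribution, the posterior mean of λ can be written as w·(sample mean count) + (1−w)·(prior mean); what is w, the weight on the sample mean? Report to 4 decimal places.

0.8897

With a Gamma(shape α, rate β) prior, the Poisson likelihood is conjugate: the posterior is Gamma(α + ΣXᵢ, β + n).
Posterior mean = (α₀+S)/(β₀+n) = [n/(β₀+n)]·(S/n) + [β₀/(β₀+n)]·(α₀/β₀), so only n and β₀ enter the weight.
Weight on data w = n/(β₀+n) = 5/(0.62+5) = 5/5.62 = 0.8897.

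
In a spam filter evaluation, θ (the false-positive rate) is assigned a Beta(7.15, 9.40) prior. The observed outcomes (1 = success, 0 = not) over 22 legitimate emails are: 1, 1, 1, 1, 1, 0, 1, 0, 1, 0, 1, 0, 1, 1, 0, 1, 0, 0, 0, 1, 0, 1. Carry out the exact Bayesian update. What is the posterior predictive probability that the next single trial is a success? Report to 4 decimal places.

The Beta prior is conjugate to a Binomial/Bernoulli likelihood; the update adds successes to α and failures to β.
Posterior: Beta(α+k, β+n−k) = Beta(7.15+13, 9.40+9) = Beta(20.15, 18.40).
For a single future Bernoulli trial, P(success | data) = α/(α+β) = 0.5227.

0.5227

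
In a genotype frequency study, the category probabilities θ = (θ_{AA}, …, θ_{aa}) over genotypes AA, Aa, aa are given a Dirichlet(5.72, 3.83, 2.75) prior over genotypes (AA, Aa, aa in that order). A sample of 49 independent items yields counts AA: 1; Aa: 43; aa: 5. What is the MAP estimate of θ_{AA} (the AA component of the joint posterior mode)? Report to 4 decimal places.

0.0981

The Dirichlet prior is conjugate to the Multinomial likelihood: each posterior αⱼ = prior αⱼ + observed count nⱼ.
Posterior concentration: (6.72, 46.83, 7.75), total = 61.30.
Joint mode component: (α_{AA}−1)/(Σα−K) = 5.72/58.30 = 0.0981.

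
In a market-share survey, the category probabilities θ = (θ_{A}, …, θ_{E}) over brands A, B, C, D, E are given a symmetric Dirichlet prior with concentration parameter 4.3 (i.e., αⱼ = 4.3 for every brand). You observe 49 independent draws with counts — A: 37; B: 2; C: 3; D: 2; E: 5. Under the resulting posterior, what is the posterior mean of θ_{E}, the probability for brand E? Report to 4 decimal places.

The Dirichlet prior is conjugate to the Multinomial likelihood: each posterior αⱼ = prior αⱼ + observed count nⱼ.
Posterior concentration: (41.3, 6.3, 7.3, 6.3, 9.3), total = 70.5.
E[θ_{E}|data] = α_{E}/Σα = 9.3/70.5 = 0.1319.

0.1319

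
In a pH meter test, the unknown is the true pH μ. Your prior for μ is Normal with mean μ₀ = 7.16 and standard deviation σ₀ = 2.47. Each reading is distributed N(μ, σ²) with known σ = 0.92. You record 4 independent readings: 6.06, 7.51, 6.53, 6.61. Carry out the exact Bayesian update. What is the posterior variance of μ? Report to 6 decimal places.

For Normal data with known variance σ², a Normal(μ₀, σ₀²) prior on μ is conjugate. Posterior precision = 1/σ₀² + n/σ²; posterior mean is the precision-weighted average of μ₀ and x̄.
σ₀² = 2.47² = 6.1009, σ² = 0.92² = 0.8464; σ² + n·σ₀² = 0.8464 + 4·6.1009 = 25.25.
Posterior precision = 1/σ₀² + n/σ² = 1/6.1009 + 4/0.8464 = (σ² + n·σ₀²)/(σ₀²σ²) = 25.25/(6.1009·0.8464); posterior variance σₙ² = σ₀²σ²/(σ² + n·σ₀²) = 6.1009·0.8464/25.25 = 0.204507.

0.204507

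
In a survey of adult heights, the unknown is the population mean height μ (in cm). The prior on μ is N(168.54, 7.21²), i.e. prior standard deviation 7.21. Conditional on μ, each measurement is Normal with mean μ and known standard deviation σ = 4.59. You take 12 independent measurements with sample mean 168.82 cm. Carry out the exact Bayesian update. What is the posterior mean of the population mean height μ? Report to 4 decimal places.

For Normal data with known variance σ², a Normal(μ₀, σ₀²) prior on μ is conjugate. Posterior precision = 1/σ₀² + n/σ²; posterior mean is the precision-weighted average of μ₀ and x̄.
n·x̄ = 12·168.82 = 2025.84.
σ₀² = 7.21² = 51.9841, σ² = 4.59² = 21.0681; σ² + n·σ₀² = 21.0681 + 12·51.9841 = 644.8773.
Posterior mean = (μ₀/σ₀² + n·x̄/σ²)/(1/σ₀² + n/σ²) = (σ²·μ₀ + σ₀²·n·x̄)/(σ² + n·σ₀²) = (21.0681·168.54 + 51.9841·2025.84)/644.8773 = 108862.286718/644.8773 = 168.8109.

168.8109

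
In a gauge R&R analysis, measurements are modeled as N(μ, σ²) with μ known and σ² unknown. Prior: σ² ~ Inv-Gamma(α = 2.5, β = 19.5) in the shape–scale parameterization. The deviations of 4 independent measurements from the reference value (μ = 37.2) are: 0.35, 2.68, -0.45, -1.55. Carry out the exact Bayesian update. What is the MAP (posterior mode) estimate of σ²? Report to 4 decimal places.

With known mean μ and an Inverse-Gamma(α, β) prior on σ², the Normal likelihood is conjugate: posterior is Inv-Gamma(α + n/2, β + Σ(xᵢ−μ)²/2).
Σ(xᵢ−μ)² = (0.35)² + (2.68)² + (-0.45)² + (-1.55)² = 9.9099.
Posterior: Inv-Gamma(2.5 + 4/2, 19.5 + 9.9099/2) = Inv-Gamma(4.50, 24.45495).
Mode = β/(α+1) = 24.45495/5.50 = 4.4464.

4.4464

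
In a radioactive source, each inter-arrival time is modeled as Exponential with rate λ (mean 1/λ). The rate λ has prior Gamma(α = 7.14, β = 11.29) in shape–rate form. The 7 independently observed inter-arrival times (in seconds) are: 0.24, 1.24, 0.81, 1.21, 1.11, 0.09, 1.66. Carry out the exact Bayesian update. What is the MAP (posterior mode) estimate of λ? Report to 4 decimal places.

With a Gamma(shape α, rate β) prior on the exponential rate λ, the posterior after n observations with total T = Σxᵢ is Gamma(α+n, β+T).
Sum of observations T = 6.36 seconds; n = 7.
Posterior: Gamma(7.14+7, 11.29+6.36) = Gamma(14.14, 17.65).
Mode = (α−1)/β = 0.7445.

0.7445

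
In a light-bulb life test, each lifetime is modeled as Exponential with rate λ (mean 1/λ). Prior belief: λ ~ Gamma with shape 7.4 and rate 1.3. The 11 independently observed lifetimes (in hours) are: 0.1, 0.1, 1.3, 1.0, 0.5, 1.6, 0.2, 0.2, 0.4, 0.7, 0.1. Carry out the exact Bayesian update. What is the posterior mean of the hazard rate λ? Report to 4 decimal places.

With a Gamma(shape α, rate β) prior on the exponential rate λ, the posterior after n observations with total T = Σxᵢ is Gamma(α+n, β+T).
Sum of observations T = 6.2 hours; n = 11.
Posterior: Gamma(7.4+11, 1.3+6.2) = Gamma(18.4, 7.5).
Posterior mean of λ = α/β = 18.4/7.5 = 2.4533.

2.4533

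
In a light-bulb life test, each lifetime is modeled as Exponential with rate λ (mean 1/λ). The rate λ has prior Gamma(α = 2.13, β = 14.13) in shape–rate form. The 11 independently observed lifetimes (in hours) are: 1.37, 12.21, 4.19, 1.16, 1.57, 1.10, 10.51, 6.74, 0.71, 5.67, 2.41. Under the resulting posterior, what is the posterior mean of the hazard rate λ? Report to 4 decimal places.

0.2126

With a Gamma(shape α, rate β) prior on the exponential rate λ, the posterior after n observations with total T = Σxᵢ is Gamma(α+n, β+T).
Sum of observations T = 47.64 hours; n = 11.
Posterior: Gamma(2.13+11, 14.13+47.64) = Gamma(13.13, 61.77).
Posterior mean of λ = α/β = 13.13/61.77 = 0.2126.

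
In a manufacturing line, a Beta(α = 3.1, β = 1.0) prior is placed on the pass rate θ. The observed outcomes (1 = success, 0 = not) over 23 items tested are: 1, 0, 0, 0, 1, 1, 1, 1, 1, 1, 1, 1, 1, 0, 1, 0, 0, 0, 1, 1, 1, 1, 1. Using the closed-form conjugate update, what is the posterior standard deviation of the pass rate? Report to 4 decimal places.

The Beta prior is conjugate to a Binomial/Bernoulli likelihood; the update adds successes to α and failures to β.
Posterior: Beta(α+k, β+n−k) = Beta(3.1+16, 1.0+7) = Beta(19.1, 8.0).
Var = αβ/((α+β)²(α+β+1)) = 19.1·8.0/(27.1²·28.1) = 0.00740421; SD = √0.00740421 = 0.0860.

0.0860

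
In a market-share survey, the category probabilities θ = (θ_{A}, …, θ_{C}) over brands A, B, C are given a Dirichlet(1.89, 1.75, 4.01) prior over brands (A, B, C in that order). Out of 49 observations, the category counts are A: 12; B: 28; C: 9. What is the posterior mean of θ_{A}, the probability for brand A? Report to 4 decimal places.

The Dirichlet prior is conjugate to the Multinomial likelihood: each posterior αⱼ = prior αⱼ + observed count nⱼ.
Posterior concentration: (13.89, 29.75, 13.01), total = 56.65.
E[θ_{A}|data] = α_{A}/Σα = 13.89/56.65 = 0.2452.

0.2452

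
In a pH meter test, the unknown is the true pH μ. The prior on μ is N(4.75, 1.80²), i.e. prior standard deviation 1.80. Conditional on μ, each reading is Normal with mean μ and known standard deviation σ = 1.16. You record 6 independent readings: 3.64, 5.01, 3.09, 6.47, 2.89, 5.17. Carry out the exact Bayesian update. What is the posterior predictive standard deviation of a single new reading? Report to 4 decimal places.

1.2471

For Normal data with known variance σ², a Normal(μ₀, σ₀²) prior on μ is conjugate. Posterior precision = 1/σ₀² + n/σ²; posterior mean is the precision-weighted average of μ₀ and x̄.
σ₀² = 1.80² = 3.24, σ² = 1.16² = 1.3456; σ² + n·σ₀² = 1.3456 + 6·3.24 = 20.7856.
Posterior precision = 1/σ₀² + n/σ² = 1/3.24 + 6/1.3456 = (σ² + n·σ₀²)/(σ₀²σ²) = 20.7856/(3.24·1.3456); posterior variance σₙ² = σ₀²σ²/(σ² + n·σ₀²) = 3.24·1.3456/20.7856 = 0.209748.
Predictive variance for one new observation = σₙ² + σ² = 3.24·1.3456/20.7856 + 1.3456 = σ²·(σ₀² + 20.7856)/20.7856 = 1.3456·24.0256/20.7856 = 1.555348; SD = √(1.3456·24.0256/20.7856) = 1.2471.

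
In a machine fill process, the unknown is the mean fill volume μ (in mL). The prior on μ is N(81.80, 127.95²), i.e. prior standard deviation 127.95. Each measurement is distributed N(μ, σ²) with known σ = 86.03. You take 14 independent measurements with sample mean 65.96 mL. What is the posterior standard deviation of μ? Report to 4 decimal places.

22.6300

For Normal data with known variance σ², a Normal(μ₀, σ₀²) prior on μ is conjugate. Posterior precision = 1/σ₀² + n/σ²; posterior mean is the precision-weighted average of μ₀ and x̄.
σ₀² = 127.95² = 16371.2025, σ² = 86.03² = 7401.1609; σ² + n·σ₀² = 7401.1609 + 14·16371.2025 = 236597.9959.
Posterior precision = 1/σ₀² + n/σ² = 1/16371.2025 + 14/7401.1609 = (σ² + n·σ₀²)/(σ₀²σ²) = 236597.9959/(16371.2025·7401.1609); posterior variance σₙ² = σ₀²σ²/(σ² + n·σ₀²) = 16371.2025·7401.1609/236597.9959 = 512.117203.
Posterior SD = √σₙ² = √(16371.2025·7401.1609/236597.9959) = 22.6300.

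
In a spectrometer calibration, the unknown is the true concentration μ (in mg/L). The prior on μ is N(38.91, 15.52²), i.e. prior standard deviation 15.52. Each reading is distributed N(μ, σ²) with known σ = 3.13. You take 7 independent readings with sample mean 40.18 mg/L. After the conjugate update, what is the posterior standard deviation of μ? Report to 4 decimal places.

1.1796

For Normal data with known variance σ², a Normal(μ₀, σ₀²) prior on μ is conjugate. Posterior precision = 1/σ₀² + n/σ²; posterior mean is the precision-weighted average of μ₀ and x̄.
σ₀² = 15.52² = 240.8704, σ² = 3.13² = 9.7969; σ² + n·σ₀² = 9.7969 + 7·240.8704 = 1695.8897.
Posterior precision = 1/σ₀² + n/σ² = 1/240.8704 + 7/9.7969 = (σ² + n·σ₀²)/(σ₀²σ²) = 1695.8897/(240.8704·9.7969); posterior variance σₙ² = σ₀²σ²/(σ² + n·σ₀²) = 240.8704·9.7969/1695.8897 = 1.391472.
Posterior SD = √σₙ² = √(240.8704·9.7969/1695.8897) = 1.1796.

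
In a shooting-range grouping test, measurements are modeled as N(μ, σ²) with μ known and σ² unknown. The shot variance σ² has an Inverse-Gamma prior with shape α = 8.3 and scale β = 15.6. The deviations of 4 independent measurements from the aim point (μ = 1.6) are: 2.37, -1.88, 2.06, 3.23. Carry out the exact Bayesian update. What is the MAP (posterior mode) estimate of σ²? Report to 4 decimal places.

2.4349

With known mean μ and an Inverse-Gamma(α, β) prior on σ², the Normal likelihood is conjugate: posterior is Inv-Gamma(α + n/2, β + Σ(xᵢ−μ)²/2).
Σ(xᵢ−μ)² = (2.37)² + (-1.88)² + (2.06)² + (3.23)² = 23.8278.
Posterior: Inv-Gamma(8.3 + 4/2, 15.6 + 23.8278/2) = Inv-Gamma(10.30, 27.51390).
Mode = β/(α+1) = 27.51390/11.30 = 2.4349.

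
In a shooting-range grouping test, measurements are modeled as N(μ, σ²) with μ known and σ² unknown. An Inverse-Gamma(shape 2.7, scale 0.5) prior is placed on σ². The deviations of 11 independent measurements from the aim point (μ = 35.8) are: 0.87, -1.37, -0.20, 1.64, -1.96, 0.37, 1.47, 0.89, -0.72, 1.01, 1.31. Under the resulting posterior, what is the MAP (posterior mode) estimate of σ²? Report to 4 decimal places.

0.8994

With known mean μ and an Inverse-Gamma(α, β) prior on σ², the Normal likelihood is conjugate: posterior is Inv-Gamma(α + n/2, β + Σ(xᵢ−μ)²/2).
Σ(xᵢ−μ)² = (0.87)² + (-1.37)² + (-0.20)² + (1.64)² + (-1.96)² + (0.37)² + (1.47)² + (0.89)² + (-0.72)² + (1.01)² + (1.31)² = 15.5495.
Posterior: Inv-Gamma(2.7 + 11/2, 0.5 + 15.5495/2) = Inv-Gamma(8.20, 8.27475).
Mode = β/(α+1) = 8.27475/9.20 = 0.8994.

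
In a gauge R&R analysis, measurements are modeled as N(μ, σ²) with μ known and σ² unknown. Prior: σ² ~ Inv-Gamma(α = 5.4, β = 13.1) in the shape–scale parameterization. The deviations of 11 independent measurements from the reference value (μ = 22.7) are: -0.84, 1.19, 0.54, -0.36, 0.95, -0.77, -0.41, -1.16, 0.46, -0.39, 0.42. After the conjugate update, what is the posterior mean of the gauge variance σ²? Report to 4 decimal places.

With known mean μ and an Inverse-Gamma(α, β) prior on σ², the Normal likelihood is conjugate: posterior is Inv-Gamma(α + n/2, β + Σ(xᵢ−μ)²/2).
Σ(xᵢ−μ)² = (-0.84)² + (1.19)² + (0.54)² + (-0.36)² + (0.95)² + (-0.77)² + (-0.41)² + (-1.16)² + (0.46)² + (-0.39)² + (0.42)² = 6.0921.
Posterior: Inv-Gamma(5.4 + 11/2, 13.1 + 6.0921/2) = Inv-Gamma(10.90, 16.14605).
E[σ²|data] = β/(α−1) = 16.14605/9.90 = 1.6309.

1.6309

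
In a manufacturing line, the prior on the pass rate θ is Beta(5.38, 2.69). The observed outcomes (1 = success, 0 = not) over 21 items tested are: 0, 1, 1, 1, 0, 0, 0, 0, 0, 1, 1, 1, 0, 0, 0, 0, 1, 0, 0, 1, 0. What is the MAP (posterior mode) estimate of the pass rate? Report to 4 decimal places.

The Beta prior is conjugate to a Binomial/Bernoulli likelihood; the update adds successes to α and failures to β.
Posterior: Beta(α+k, β+n−k) = Beta(5.38+8, 2.69+13) = Beta(13.38, 15.69).
Mode of Beta(a,b) for a,b>1 is (a−1)/(a+b−2) = 12.38/27.07 = 0.4573.

0.4573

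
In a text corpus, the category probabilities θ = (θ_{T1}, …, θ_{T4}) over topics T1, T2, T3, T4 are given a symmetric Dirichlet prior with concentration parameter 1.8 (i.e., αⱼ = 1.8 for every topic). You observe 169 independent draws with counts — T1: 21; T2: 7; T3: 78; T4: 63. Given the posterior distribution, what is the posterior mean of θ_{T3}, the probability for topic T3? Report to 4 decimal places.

The Dirichlet prior is conjugate to the Multinomial likelihood: each posterior αⱼ = prior αⱼ + observed count nⱼ.
Posterior concentration: (22.8, 8.8, 79.8, 64.8), total = 176.2.
E[θ_{T3}|data] = α_{T3}/Σα = 79.8/176.2 = 0.4529.

0.4529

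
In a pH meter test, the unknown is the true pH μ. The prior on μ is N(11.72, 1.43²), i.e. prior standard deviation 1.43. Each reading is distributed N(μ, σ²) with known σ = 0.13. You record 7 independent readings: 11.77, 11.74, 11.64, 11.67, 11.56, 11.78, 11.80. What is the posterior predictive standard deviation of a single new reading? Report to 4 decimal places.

For Normal data with known variance σ², a Normal(μ₀, σ₀²) prior on μ is conjugate. Posterior precision = 1/σ₀² + n/σ²; posterior mean is the precision-weighted average of μ₀ and x̄.
σ₀² = 1.43² = 2.0449, σ² = 0.13² = 0.0169; σ² + n·σ₀² = 0.0169 + 7·2.0449 = 14.3312.
Posterior precision = 1/σ₀² + n/σ² = 1/2.0449 + 7/0.0169 = (σ² + n·σ₀²)/(σ₀²σ²) = 14.3312/(2.0449·0.0169); posterior variance σₙ² = σ₀²σ²/(σ² + n·σ₀²) = 2.0449·0.0169/14.3312 = 0.002411.
Predictive variance for one new observation = σₙ² + σ² = 2.0449·0.0169/14.3312 + 0.0169 = σ²·(σ₀² + 14.3312)/14.3312 = 0.0169·16.3761/14.3312 = 0.019311; SD = √(0.0169·16.3761/14.3312) = 0.1390.

0.1390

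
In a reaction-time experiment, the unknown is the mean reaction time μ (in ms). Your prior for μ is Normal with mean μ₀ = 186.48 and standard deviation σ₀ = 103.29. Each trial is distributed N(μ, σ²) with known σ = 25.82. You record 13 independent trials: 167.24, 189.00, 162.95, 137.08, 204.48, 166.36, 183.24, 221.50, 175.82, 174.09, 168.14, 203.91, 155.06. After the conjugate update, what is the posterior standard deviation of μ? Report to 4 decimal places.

7.1440

For Normal data with known variance σ², a Normal(μ₀, σ₀²) prior on μ is conjugate. Posterior precision = 1/σ₀² + n/σ²; posterior mean is the precision-weighted average of μ₀ and x̄.
σ₀² = 103.29² = 10668.8241, σ² = 25.82² = 666.6724; σ² + n·σ₀² = 666.6724 + 13·10668.8241 = 139361.3857.
Posterior precision = 1/σ₀² + n/σ² = 1/10668.8241 + 13/666.6724 = (σ² + n·σ₀²)/(σ₀²σ²) = 139361.3857/(10668.8241·666.6724); posterior variance σₙ² = σ₀²σ²/(σ² + n·σ₀²) = 10668.8241·666.6724/139361.3857 = 51.037169.
Posterior SD = √σₙ² = √(10668.8241·666.6724/139361.3857) = 7.1440.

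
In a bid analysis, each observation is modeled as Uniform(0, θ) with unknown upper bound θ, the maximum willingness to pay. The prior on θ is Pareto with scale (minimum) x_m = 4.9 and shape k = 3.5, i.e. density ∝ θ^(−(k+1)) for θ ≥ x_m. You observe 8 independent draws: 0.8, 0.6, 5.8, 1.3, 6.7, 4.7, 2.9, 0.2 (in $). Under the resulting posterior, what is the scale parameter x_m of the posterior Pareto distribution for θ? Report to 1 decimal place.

6.7

A Pareto(scale x_m, shape k) prior on the upper bound θ of Uniform(0, θ) is conjugate: posterior is Pareto(max(x_m, max xᵢ), k + n).
Sample maximum = 6.7; prior scale x_m = 4.9 → posterior scale = max = 6.7.
Posterior shape = 3.5 + 8 = 11.5.
Posterior scale x_m = 6.7.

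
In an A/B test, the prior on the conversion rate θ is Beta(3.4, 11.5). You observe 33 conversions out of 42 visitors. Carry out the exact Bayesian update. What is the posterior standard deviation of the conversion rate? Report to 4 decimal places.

0.0631

The Beta prior is conjugate to a Binomial/Bernoulli likelihood; the update adds successes to α and failures to β.
Posterior: Beta(α+k, β+n−k) = Beta(3.4+33, 11.5+9) = Beta(36.4, 20.5).
Var = αβ/((α+β)²(α+β+1)) = 36.4·20.5/(56.9²·57.9) = 0.00398063; SD = √0.00398063 = 0.0631.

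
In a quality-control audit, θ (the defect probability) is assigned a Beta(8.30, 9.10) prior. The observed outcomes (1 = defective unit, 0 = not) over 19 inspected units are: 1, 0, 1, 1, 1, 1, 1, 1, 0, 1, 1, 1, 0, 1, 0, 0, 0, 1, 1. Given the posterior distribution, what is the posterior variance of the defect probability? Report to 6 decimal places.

The Beta prior is conjugate to a Binomial/Bernoulli likelihood; the update adds successes to α and failures to β.
Posterior: Beta(α+k, β+n−k) = Beta(8.30+13, 9.10+6) = Beta(21.30, 15.10).
Var = αβ/((α+β)²(α+β+1)) = 21.30·15.10/(36.40²·37.40) = 0.006491.

0.006491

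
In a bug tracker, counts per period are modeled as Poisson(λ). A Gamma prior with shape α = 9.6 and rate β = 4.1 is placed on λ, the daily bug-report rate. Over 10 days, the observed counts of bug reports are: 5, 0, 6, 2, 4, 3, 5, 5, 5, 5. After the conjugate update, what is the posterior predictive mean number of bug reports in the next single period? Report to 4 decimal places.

3.5177

With a Gamma(shape α, rate β) prior, the Poisson likelihood is conjugate: the posterior is Gamma(α + ΣXᵢ, β + n).
Sum of counts S = 40 over n = 10 days.
Posterior: Gamma(α+S, β+n) = Gamma(9.6+40, 4.1+10) = Gamma(49.6, 14.1).
The predictive distribution for one future period is NegBinom with mean α/β = 3.5177.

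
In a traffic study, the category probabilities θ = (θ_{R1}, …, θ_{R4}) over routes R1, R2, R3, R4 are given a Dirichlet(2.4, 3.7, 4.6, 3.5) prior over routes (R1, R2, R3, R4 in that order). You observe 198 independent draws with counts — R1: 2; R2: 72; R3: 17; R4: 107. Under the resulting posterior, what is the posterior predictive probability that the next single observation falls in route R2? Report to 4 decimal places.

The Dirichlet prior is conjugate to the Multinomial likelihood: each posterior αⱼ = prior αⱼ + observed count nⱼ.
Posterior concentration: (4.4, 75.7, 21.6, 110.5), total = 212.2.
P(next = R2 | data) = α_{R2}/Σα = 0.3567.

0.3567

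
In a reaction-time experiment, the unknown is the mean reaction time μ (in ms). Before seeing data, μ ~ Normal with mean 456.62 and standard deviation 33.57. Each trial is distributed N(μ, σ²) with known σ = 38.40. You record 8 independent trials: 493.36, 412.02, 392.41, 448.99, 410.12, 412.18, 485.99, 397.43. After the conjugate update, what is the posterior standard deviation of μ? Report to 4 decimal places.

12.5861

For Normal data with known variance σ², a Normal(μ₀, σ₀²) prior on μ is conjugate. Posterior precision = 1/σ₀² + n/σ²; posterior mean is the precision-weighted average of μ₀ and x̄.
σ₀² = 33.57² = 1126.9449, σ² = 38.40² = 1474.56; σ² + n·σ₀² = 1474.56 + 8·1126.9449 = 10490.1192.
Posterior precision = 1/σ₀² + n/σ² = 1/1126.9449 + 8/1474.56 = (σ² + n·σ₀²)/(σ₀²σ²) = 10490.1192/(1126.9449·1474.56); posterior variance σₙ² = σ₀²σ²/(σ² + n·σ₀²) = 1126.9449·1474.56/10490.1192 = 158.410771.
Posterior SD = √σₙ² = √(1126.9449·1474.56/10490.1192) = 12.5861.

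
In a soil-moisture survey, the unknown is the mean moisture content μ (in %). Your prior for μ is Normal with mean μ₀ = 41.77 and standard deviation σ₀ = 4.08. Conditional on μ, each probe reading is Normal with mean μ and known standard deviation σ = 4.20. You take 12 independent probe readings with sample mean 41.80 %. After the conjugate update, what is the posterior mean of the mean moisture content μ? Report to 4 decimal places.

41.7976

For Normal data with known variance σ², a Normal(μ₀, σ₀²) prior on μ is conjugate. Posterior precision = 1/σ₀² + n/σ²; posterior mean is the precision-weighted average of μ₀ and x̄.
n·x̄ = 12·41.80 = 501.6.
σ₀² = 4.08² = 16.6464, σ² = 4.20² = 17.64; σ² + n·σ₀² = 17.64 + 12·16.6464 = 217.3968.
Posterior mean = (μ₀/σ₀² + n·x̄/σ²)/(1/σ₀² + n/σ²) = (σ²·μ₀ + σ₀²·n·x̄)/(σ² + n·σ₀²) = (17.64·41.77 + 16.6464·501.6)/217.3968 = 9086.65704/217.3968 = 41.7976.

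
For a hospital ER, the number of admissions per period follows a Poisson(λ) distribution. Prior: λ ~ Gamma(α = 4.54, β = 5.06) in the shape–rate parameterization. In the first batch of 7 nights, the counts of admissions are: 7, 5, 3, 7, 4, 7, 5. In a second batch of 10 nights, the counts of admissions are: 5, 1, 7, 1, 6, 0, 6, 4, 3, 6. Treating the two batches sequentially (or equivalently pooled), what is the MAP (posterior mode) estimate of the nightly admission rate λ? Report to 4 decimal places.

3.6510

With a Gamma(shape α, rate β) prior, the Poisson likelihood is conjugate: the posterior is Gamma(α + ΣXᵢ, β + n).
Batch 1: sum of counts S = 38 over n = 7 nights.
After batch 1: Gamma(α+S, β+n) = Gamma(4.54+38, 5.06+7) = Gamma(42.54, 12.06).
Batch 2: sum of counts S = 39 over n = 10 nights.
After batch 2: Gamma(α+S, β+n) = Gamma(42.54+39, 12.06+10) = Gamma(81.54, 22.06).
Mode of Gamma(α,β) for α≥1 is (α−1)/β = 80.54/22.06 = 3.6510.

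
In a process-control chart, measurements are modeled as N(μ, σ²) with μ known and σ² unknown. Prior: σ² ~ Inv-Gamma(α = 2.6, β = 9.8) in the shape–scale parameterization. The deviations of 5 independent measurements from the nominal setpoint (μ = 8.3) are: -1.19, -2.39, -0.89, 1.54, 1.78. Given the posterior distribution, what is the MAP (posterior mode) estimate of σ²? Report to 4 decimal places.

With known mean μ and an Inverse-Gamma(α, β) prior on σ², the Normal likelihood is conjugate: posterior is Inv-Gamma(α + n/2, β + Σ(xᵢ−μ)²/2).
Σ(xᵢ−μ)² = (-1.19)² + (-2.39)² + (-0.89)² + (1.54)² + (1.78)² = 13.4603.
Posterior: Inv-Gamma(2.6 + 5/2, 9.8 + 13.4603/2) = Inv-Gamma(5.10, 16.53015).
Mode = β/(α+1) = 16.53015/6.10 = 2.7099.

2.7099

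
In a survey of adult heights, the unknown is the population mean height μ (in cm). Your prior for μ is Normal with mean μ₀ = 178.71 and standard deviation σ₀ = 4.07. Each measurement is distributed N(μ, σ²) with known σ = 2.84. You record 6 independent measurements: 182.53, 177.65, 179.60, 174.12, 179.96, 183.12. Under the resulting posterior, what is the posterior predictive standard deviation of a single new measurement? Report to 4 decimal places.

3.0511

For Normal data with known variance σ², a Normal(μ₀, σ₀²) prior on μ is conjugate. Posterior precision = 1/σ₀² + n/σ²; posterior mean is the precision-weighted average of μ₀ and x̄.
σ₀² = 4.07² = 16.5649, σ² = 2.84² = 8.0656; σ² + n·σ₀² = 8.0656 + 6·16.5649 = 107.455.
Posterior precision = 1/σ₀² + n/σ² = 1/16.5649 + 6/8.0656 = (σ² + n·σ₀²)/(σ₀²σ²) = 107.455/(16.5649·8.0656); posterior variance σₙ² = σ₀²σ²/(σ² + n·σ₀²) = 16.5649·8.0656/107.455 = 1.243366.
Predictive variance for one new observation = σₙ² + σ² = 16.5649·8.0656/107.455 + 8.0656 = σ²·(σ₀² + 107.455)/107.455 = 8.0656·124.0199/107.455 = 9.308966; SD = √(8.0656·124.0199/107.455) = 3.0511.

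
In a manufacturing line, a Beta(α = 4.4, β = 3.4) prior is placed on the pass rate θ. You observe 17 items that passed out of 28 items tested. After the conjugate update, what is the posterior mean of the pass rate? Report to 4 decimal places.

0.5978

The Beta prior is conjugate to a Binomial/Bernoulli likelihood; the update adds successes to α and failures to β.
Posterior: Beta(α+k, β+n−k) = Beta(4.4+17, 3.4+11) = Beta(21.4, 14.4).
Posterior mean = α/(α+β) = 21.4/35.8 = 0.5978.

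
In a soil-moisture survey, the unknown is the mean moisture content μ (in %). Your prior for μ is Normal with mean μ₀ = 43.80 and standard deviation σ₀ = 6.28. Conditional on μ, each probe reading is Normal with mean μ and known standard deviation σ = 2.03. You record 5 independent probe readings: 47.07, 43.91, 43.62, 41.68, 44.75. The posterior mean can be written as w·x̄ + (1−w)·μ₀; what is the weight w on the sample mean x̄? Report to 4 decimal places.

For Normal data with known variance σ², a Normal(μ₀, σ₀²) prior on μ is conjugate. Posterior precision = 1/σ₀² + n/σ²; posterior mean is the precision-weighted average of μ₀ and x̄.
σ₀² = 6.28² = 39.4384, σ² = 2.03² = 4.1209. Prior precision 1/σ₀² = 1/39.4384; data precision n/σ² = 5/4.1209.
w = (n/σ²)/(1/σ₀² + n/σ²) = n·σ₀²/(σ² + n·σ₀²) = 5·39.4384/(4.1209 + 5·39.4384) = 197.192/201.3129 = 0.9795.

0.9795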